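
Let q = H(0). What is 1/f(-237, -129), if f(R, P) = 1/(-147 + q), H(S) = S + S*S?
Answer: -147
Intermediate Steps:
H(S) = S + S**2
q = 0 (q = 0*(1 + 0) = 0*1 = 0)
f(R, P) = -1/147 (f(R, P) = 1/(-147 + 0) = 1/(-147) = -1/147)
1/f(-237, -129) = 1/(-1/147) = -147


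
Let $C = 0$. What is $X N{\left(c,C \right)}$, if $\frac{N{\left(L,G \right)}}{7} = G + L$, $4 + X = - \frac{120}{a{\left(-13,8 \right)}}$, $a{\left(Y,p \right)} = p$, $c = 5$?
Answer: $-665$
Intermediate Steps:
$X = -19$ ($X = -4 - \frac{120}{8} = -4 - 15 = -19$)
$N{\left(L,G \right)} = 7 G + 7 L$ ($N{\left(L,G \right)} = 7 \left(G + L\right) = 7 G + 7 L$)
$X N{\left(c,C \right)} = - 19 \left(7 \cdot 0 + 7 \cdot 5\right) = - 19 \left(0 + 35\right) = \left(-19\right) 35 = -665$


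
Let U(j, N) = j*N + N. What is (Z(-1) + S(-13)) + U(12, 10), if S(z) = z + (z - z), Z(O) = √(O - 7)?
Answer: 117 + 2*I*√2 ≈ 117.0 + 2.8284*I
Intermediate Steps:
U(j, N) = N + N*j (U(j, N) = N*j + N = N + N*j)
Z(O) = √(-7 + O)
S(z) = z (S(z) = z + 0 = z)
(Z(-1) + S(-13)) + U(12, 10) = (√(-7 - 1) - 13) + 10*(1 + 12) = (√(-8) - 13) + 10*13 = (2*I*√2 - 13) + 130 = (-13 + 2*I*√2) + 130 = 117 + 2*I*√2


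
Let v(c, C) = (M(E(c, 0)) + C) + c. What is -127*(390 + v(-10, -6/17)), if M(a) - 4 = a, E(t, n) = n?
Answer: -828294/17 ≈ -48723.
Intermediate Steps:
M(a) = 4 + a
v(c, C) = 4 + C + c (v(c, C) = ((4 + 0) + C) + c = (4 + C) + c = 4 + C + c)
-127*(390 + v(-10, -6/17)) = -127*(390 + (4 - 6/17 - 10)) = -127*(390 - 108/17) = -127*6522/17 = -828294/17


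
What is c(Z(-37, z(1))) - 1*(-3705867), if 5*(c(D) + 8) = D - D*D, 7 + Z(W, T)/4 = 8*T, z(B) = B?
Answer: 18529283/5 ≈ 3.7059e+6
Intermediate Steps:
Z(W, T) = -28 + 32*T (Z(W, T) = -28 + 4*(8*T) = -28 + 32*T)
c(D) = -8 - D²/5 + D/5 (c(D) = -8 + (D - D*D)/5 = -8 + (D - D²)/5 = -8 + (-D²/5 + D/5) = -8 - D²/5 + D/5)
c(Z(-37, z(1))) - 1*(-3705867) = (-8 - (-28 + 32*1)²/5 + (-28 + 32*1)/5) - 1*(-3705867) = (-8 - (-28 + 32)²/5 + (-28 + 32)/5) + 3705867 = (-8 - ⅕*4² + (⅕)*4) + 3705867 = (-8 - ⅕*16 + ⅘) + 3705867 = (-8 - 16/5 + ⅘) + 3705867 = -52/5 + 3705867 = 18529283/5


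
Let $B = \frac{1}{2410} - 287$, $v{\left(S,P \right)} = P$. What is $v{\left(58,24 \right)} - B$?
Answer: $\frac{749509}{2410} \approx 311.0$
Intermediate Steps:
$B = - \frac{691669}{2410}$ ($B = \frac{1}{2410} - 287 = - \frac{691669}{2410} \approx -287.0$)
$v{\left(58,24 \right)} - B = 24 - - \frac{691669}{2410} = 24 + \frac{691669}{2410} = \frac{749509}{2410}$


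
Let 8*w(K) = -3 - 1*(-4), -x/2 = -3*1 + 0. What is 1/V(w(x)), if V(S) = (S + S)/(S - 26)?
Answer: -207/2 ≈ -103.50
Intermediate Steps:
x = 6 (x = -2*(-3*1 + 0) = -2*(-3 + 0) = -2*(-3) = 6)
w(K) = ⅛ (w(K) = (-3 - 1*(-4))/8 = (-3 + 4)/8 = (⅛)*1 = ⅛)
V(S) = 2*S/(-26 + S) (V(S) = (2*S)/(-26 + S) = 2*S/(-26 + S))
1/V(w(x)) = 1/(2*(⅛)/(-26 + ⅛)) = 1/(2*(⅛)/(-207/8)) = 1/(2*(⅛)*(-8/207)) = 1/(-2/207) = -207/2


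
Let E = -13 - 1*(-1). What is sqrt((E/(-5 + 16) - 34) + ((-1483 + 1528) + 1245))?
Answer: 2*sqrt(37961)/11 ≈ 35.425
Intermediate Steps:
E = -12 (E = -13 + 1 = -12)
sqrt((E/(-5 + 16) - 34) + ((-1483 + 1528) + 1245)) = sqrt((-12/(-5 + 16) - 34) + ((-1483 + 1528) + 1245)) = sqrt((-12/11 - 34) + (45 + 1245)) = sqrt((-12*1/11 - 34) + 1290) = sqrt((-12/11 - 34) + 1290) = sqrt(-386/11 + 1290) = sqrt(13804/11) = 2*sqrt(37961)/11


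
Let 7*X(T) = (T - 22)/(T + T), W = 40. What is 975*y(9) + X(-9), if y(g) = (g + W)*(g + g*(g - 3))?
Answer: 379237981/126 ≈ 3.0098e+6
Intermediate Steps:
X(T) = (-22 + T)/(14*T) (X(T) = ((T - 22)/(T + T))/7 = ((-22 + T)/((2*T)))/7 = ((-22 + T)*(1/(2*T)))/7 = ((-22 + T)/(2*T))/7 = (-22 + T)/(14*T))
y(g) = (40 + g)*(g + g*(-3 + g)) (y(g) = (g + 40)*(g + g*(g - 3)) = (40 + g)*(g + g*(-3 + g)))
975*y(9) + X(-9) = 975*(9*(-80 + 9² + 38*9)) + (1/14)*(-22 - 9)/(-9) = 975*(9*(-80 + 81 + 342)) + (1/14)*(-⅑)*(-31) = 975*(9*343) + 31/126 = 975*3087 + 31/126 = 3009825 + 31/126 = 379237981/126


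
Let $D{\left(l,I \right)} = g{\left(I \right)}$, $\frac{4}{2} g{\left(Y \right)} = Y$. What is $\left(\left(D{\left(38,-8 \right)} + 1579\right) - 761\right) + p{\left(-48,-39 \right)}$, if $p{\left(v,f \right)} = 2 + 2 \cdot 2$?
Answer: $820$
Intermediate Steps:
$g{\left(Y \right)} = \frac{Y}{2}$
$D{\left(l,I \right)} = \frac{I}{2}$
$p{\left(v,f \right)} = 6$ ($p{\left(v,f \right)} = 2 + 4 = 6$)
$\left(\left(D{\left(38,-8 \right)} + 1579\right) - 761\right) + p{\left(-48,-39 \right)} = \left(\left(\frac{1}{2} \left(-8\right) + 1579\right) - 761\right) + 6 = \left(\left(-4 + 1579\right) - 761\right) + 6 = \left(1575 - 761\right) + 6 = 814 + 6 = 820$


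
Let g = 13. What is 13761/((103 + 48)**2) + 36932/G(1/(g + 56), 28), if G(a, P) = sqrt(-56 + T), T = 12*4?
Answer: 13761/22801 - 9233*I*sqrt(2) ≈ 0.60353 - 13057.0*I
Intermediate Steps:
T = 48
G(a, P) = 2*I*sqrt(2) (G(a, P) = sqrt(-56 + 48) = sqrt(-8) = 2*I*sqrt(2))
13761/((103 + 48)**2) + 36932/G(1/(g + 56), 28) = 13761/((103 + 48)**2) + 36932/((2*I*sqrt(2))) = 13761/(151**2) + 36932*(-I*sqrt(2)/4) = 13761/22801 - 9233*I*sqrt(2)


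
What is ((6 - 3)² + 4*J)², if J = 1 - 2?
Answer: 25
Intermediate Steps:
J = -1
((6 - 3)² + 4*J)² = ((6 - 3)² + 4*(-1))² = (3² - 4)² = (9 - 4)² = 5² = 25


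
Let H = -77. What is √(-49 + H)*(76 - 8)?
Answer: 204*I*√14 ≈ 763.3*I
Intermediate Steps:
√(-49 + H)*(76 - 8) = √(-49 - 77)*(76 - 8) = √(-126)*68 = (3*I*√14)*68 = 204*I*√14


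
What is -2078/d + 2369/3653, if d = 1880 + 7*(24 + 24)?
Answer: -1170615/4047524 ≈ -0.28922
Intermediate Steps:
d = 2216 (d = 1880 + 7*48 = 1880 + 336 = 2216)
-2078/d + 2369/3653 = -2078/2216 + 2369/3653 = -2078*1/2216 + 2369*(1/3653) = -1039/1108 + 2369/3653 = -1170615/4047524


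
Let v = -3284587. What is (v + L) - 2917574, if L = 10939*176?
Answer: -4276897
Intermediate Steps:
L = 1925264
(v + L) - 2917574 = (-3284587 + 1925264) - 2917574 = -1359323 - 2917574 = -4276897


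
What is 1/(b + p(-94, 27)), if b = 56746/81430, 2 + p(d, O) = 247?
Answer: 2395/588444 ≈ 0.0040701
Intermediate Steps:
p(d, O) = 245 (p(d, O) = -2 + 247 = 245)
b = 1669/2395 (b = 56746*(1/81430) = 1669/2395 ≈ 0.69687)
1/(b + p(-94, 27)) = 1/(1669/2395 + 245) = 1/(588444/2395) = 2395/588444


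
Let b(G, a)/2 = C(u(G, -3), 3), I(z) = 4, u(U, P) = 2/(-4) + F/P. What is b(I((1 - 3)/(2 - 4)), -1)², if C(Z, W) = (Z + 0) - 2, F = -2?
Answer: 121/9 ≈ 13.444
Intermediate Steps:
u(U, P) = -½ - 2/P (u(U, P) = 2/(-4) - 2/P = 2*(-¼) - 2/P = -½ - 2/P)
C(Z, W) = -2 + Z (C(Z, W) = Z - 2 = -2 + Z)
b(G, a) = -11/3 (b(G, a) = 2*(-2 + (½)*(-4 - 1*(-3))/(-3)) = 2*(-2 + (½)*(-⅓)*(-4 + 3)) = 2*(-2 + (½)*(-⅓)*(-1)) = 2*(-2 + ⅙) = 2*(-11/6) = -11/3)
b(I((1 - 3)/(2 - 4)), -1)² = (-11/3)² = 121/9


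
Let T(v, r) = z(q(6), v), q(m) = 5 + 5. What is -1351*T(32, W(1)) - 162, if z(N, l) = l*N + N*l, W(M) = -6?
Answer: -864802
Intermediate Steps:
q(m) = 10
z(N, l) = 2*N*l (z(N, l) = N*l + N*l = 2*N*l)
T(v, r) = 20*v (T(v, r) = 2*10*v = 20*v)
-1351*T(32, W(1)) - 162 = -27020*32 - 162 = -1351*640 - 162 = -864640 - 162 = -864802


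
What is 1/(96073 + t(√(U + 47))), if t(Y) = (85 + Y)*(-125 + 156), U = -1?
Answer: 49354/4871612529 - 31*√46/9743225058 ≈ 1.0109e-5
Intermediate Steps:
t(Y) = 2635 + 31*Y (t(Y) = (85 + Y)*31 = 2635 + 31*Y)
1/(96073 + t(√(U + 47))) = 1/(96073 + (2635 + 31*√(-1 + 47))) = 1/(96073 + (2635 + 31*√46)) = 1/(98708 + 31*√46)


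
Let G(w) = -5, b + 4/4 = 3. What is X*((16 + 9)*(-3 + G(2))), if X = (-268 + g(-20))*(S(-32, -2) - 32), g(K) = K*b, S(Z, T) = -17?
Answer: -3018400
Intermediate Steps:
b = 2 (b = -1 + 3 = 2)
g(K) = 2*K (g(K) = K*2 = 2*K)
X = 15092 (X = (-268 + 2*(-20))*(-17 - 32) = (-268 - 40)*(-49) = -308*(-49) = 15092)
X*((16 + 9)*(-3 + G(2))) = 15092*((16 + 9)*(-3 - 5)) = 15092*(25*(-8)) = 15092*(-200) = -3018400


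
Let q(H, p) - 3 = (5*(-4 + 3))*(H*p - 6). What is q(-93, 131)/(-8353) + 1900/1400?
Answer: -694565/116942 ≈ -5.9394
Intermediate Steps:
q(H, p) = 33 - 5*H*p (q(H, p) = 3 + (5*(-4 + 3))*(H*p - 6) = 3 + (5*(-1))*(-6 + H*p) = 3 - 5*(-6 + H*p) = 3 + (30 - 5*H*p) = 33 - 5*H*p)
q(-93, 131)/(-8353) + 1900/1400 = (33 - 5*(-93)*131)/(-8353) + 1900/1400 = (33 + 60915)*(-1/8353) + 1900*(1/1400) = 60948*(-1/8353) + 19/14 = -60948/8353 + 19/14 = -694565/116942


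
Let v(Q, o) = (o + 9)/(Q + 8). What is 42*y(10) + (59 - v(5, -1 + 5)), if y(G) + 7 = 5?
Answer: -26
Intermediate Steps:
v(Q, o) = (9 + o)/(8 + Q)
y(G) = -2 (y(G) = -7 + 5 = -2)
42*y(10) + (59 - v(5, -1 + 5)) = 42*(-2) + (59 - (9 + (-1 + 5))/(8 + 5)) = -84 + (59 - (9 + 4)/13) = -84 + (59 - 13/13) = -84 + (59 - 1*1) = -84 + (59 - 1) = -84 + 58 = -26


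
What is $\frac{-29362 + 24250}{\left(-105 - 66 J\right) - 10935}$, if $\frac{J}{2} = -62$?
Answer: $\frac{213}{119} \approx 1.7899$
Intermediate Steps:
$J = -124$ ($J = 2 \left(-62\right) = -124$)
$\frac{-29362 + 24250}{\left(-105 - 66 J\right) - 10935} = \frac{-29362 + 24250}{\left(-105 - -8184\right) - 10935} = - \frac{5112}{\left(-105 + 8184\right) - 10935} = - \frac{5112}{8079 - 10935} = - \frac{5112}{-2856} = \left(-5112\right) \left(- \frac{1}{2856}\right) = \frac{213}{119}$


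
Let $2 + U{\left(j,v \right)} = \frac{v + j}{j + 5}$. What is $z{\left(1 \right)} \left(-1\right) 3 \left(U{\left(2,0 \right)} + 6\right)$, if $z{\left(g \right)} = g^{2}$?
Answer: $- \frac{90}{7} \approx -12.857$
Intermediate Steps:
$U{\left(j,v \right)} = -2 + \frac{j + v}{5 + j}$ ($U{\left(j,v \right)} = -2 + \frac{v + j}{j + 5} = -2 + \frac{j + v}{5 + j}$)
$z{\left(1 \right)} \left(-1\right) 3 \left(U{\left(2,0 \right)} + 6\right) = 1^{2} \left(-1\right) 3 \left(\frac{-10 + 0 - 2}{5 + 2} + 6\right) = 1 \left(-1\right) 3 \left(\frac{-10 + 0 - 2}{7} + 6\right) = - 3 \left(\frac{1}{7} \left(-12\right) + 6\right) = - 3 \left(- \frac{12}{7} + 6\right) = - \frac{3 \cdot 30}{7} = \left(-1\right) \frac{90}{7} = - \frac{90}{7}$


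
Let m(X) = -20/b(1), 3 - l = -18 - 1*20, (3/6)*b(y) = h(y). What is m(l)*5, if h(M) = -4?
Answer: 25/2 ≈ 12.500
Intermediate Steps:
b(y) = -8 (b(y) = 2*(-4) = -8)
l = 41 (l = 3 - (-18 - 1*20) = 3 - (-18 - 20) = 3 - 1*(-38) = 3 + 38 = 41)
m(X) = 5/2 (m(X) = -20/(-8) = -20*(-⅛) = 5/2)
m(l)*5 = (5/2)*5 = 25/2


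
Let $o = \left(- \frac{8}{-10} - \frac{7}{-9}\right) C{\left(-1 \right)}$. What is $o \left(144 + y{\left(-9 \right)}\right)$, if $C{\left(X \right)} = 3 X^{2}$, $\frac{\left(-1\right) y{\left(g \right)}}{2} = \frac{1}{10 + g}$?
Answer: $\frac{10082}{15} \approx 672.13$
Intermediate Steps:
$y{\left(g \right)} = - \frac{2}{10 + g}$
$o = \frac{71}{15}$ ($o = \left(- \frac{8}{-10} - \frac{7}{-9}\right) 3 \left(-1\right)^{2} = \left(\left(-8\right) \left(- \frac{1}{10}\right) - - \frac{7}{9}\right) 3 \cdot 1 = \left(\frac{4}{5} + \frac{7}{9}\right) 3 = \frac{71}{45} \cdot 3 = \frac{71}{15} \approx 4.7333$)
$o \left(144 + y{\left(-9 \right)}\right) = \frac{71 \left(144 - \frac{2}{10 - 9}\right)}{15} = \frac{71 \left(144 - \frac{2}{1}\right)}{15} = \frac{71 \left(144 - 2\right)}{15} = \frac{71}{15} \cdot 142 = \frac{10082}{15}$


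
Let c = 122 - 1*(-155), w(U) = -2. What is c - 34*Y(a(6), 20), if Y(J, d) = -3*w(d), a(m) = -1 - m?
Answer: 73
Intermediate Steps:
c = 277 (c = 122 + 155 = 277)
Y(J, d) = 6 (Y(J, d) = -3*(-2) = 6)
c - 34*Y(a(6), 20) = 277 - 34*6 = 277 - 204 = 73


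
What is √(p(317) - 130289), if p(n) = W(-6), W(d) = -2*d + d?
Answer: I*√130283 ≈ 360.95*I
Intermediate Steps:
W(d) = -d
p(n) = 6 (p(n) = -1*(-6) = 6)
√(p(317) - 130289) = √(6 - 130289) = √(-130283) = I*√130283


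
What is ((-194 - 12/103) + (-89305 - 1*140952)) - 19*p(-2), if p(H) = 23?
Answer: -23781476/103 ≈ -2.3089e+5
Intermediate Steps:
((-194 - 12/103) + (-89305 - 1*140952)) - 19*p(-2) = ((-194 - 12/103) + (-89305 - 1*140952)) - 19*23 = ((-194 - 12*1/103) + (-89305 - 140952)) - 437 = ((-194 - 12/103) - 230257) - 437 = (-19994/103 - 230257) - 437 = -23736465/103 - 437 = -23781476/103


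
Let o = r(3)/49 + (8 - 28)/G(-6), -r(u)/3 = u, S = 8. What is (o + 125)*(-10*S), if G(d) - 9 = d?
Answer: -1389440/147 ≈ -9452.0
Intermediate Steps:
r(u) = -3*u
G(d) = 9 + d
o = -1007/147 (o = -3*3/49 + (8 - 28)/(9 - 6) = -9*1/49 - 20/3 = -9/49 - 20*⅓ = -9/49 - 20/3 = -1007/147 ≈ -6.8503)
(o + 125)*(-10*S) = (-1007/147 + 125)*(-10*8) = (17368/147)*(-80) = -1389440/147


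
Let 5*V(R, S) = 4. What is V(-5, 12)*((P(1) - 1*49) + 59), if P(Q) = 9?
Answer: 76/5 ≈ 15.200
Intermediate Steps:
V(R, S) = ⅘ (V(R, S) = (⅕)*4 = ⅘)
V(-5, 12)*((P(1) - 1*49) + 59) = 4*((9 - 1*49) + 59)/5 = 4*((9 - 49) + 59)/5 = 4*(-40 + 59)/5 = (⅘)*19 = 76/5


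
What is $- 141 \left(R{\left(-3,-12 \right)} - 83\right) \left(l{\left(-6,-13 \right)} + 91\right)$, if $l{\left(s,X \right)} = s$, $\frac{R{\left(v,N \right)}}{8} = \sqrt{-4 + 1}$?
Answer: $994755 - 95880 i \sqrt{3} \approx 9.9476 \cdot 10^{5} - 1.6607 \cdot 10^{5} i$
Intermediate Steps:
$R{\left(v,N \right)} = 8 i \sqrt{3}$ ($R{\left(v,N \right)} = 8 \sqrt{-4 + 1} = 8 \sqrt{-3} = 8 i \sqrt{3}$)
$- 141 \left(R{\left(-3,-12 \right)} - 83\right) \left(l{\left(-6,-13 \right)} + 91\right) = - 141 \left(8 i \sqrt{3} - 83\right) \left(-6 + 91\right) = - 141 \left(-83 + 8 i \sqrt{3}\right) 85 = - 141 \left(-7055 + 680 i \sqrt{3}\right) = 994755 - 95880 i \sqrt{3}$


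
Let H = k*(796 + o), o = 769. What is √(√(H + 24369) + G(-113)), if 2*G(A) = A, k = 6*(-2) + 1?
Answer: √(-226 + 28*√146)/2 ≈ 5.2992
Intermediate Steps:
k = -11 (k = -12 + 1 = -11)
H = -17215 (H = -11*(796 + 769) = -11*1565 = -17215)
G(A) = A/2
√(√(H + 24369) + G(-113)) = √(√(-17215 + 24369) + (½)*(-113)) = √(√7154 - 113/2) = √(7*√146 - 113/2) = √(-113/2 + 7*√146)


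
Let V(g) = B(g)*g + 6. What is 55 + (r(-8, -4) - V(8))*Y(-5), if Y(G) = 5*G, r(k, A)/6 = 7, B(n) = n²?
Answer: 11955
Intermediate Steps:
r(k, A) = 42 (r(k, A) = 6*7 = 42)
V(g) = 6 + g³ (V(g) = g²*g + 6 = g³ + 6 = 6 + g³)
55 + (r(-8, -4) - V(8))*Y(-5) = 55 + (42 - (6 + 8³))*(5*(-5)) = 55 + (42 - (6 + 512))*(-25) = 55 + (42 - 1*518)*(-25) = 55 + (42 - 518)*(-25) = 55 - 476*(-25) = 55 + 11900 = 11955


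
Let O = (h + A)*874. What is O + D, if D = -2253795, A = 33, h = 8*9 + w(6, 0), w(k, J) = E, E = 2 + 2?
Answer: -2158529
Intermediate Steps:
E = 4
w(k, J) = 4
h = 76 (h = 8*9 + 4 = 72 + 4 = 76)
O = 95266 (O = (76 + 33)*874 = 109*874 = 95266)
O + D = 95266 - 2253795 = -2158529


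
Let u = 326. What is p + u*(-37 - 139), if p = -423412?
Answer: -480788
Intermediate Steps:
p + u*(-37 - 139) = -423412 + 326*(-37 - 139) = -423412 + 326*(-176) = -423412 - 57376 = -480788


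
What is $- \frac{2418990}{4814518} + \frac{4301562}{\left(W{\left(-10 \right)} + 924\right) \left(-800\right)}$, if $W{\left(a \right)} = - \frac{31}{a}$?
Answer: $- \frac{5626016045079}{892707927560} \approx -6.3022$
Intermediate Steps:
$- \frac{2418990}{4814518} + \frac{4301562}{\left(W{\left(-10 \right)} + 924\right) \left(-800\right)} = - \frac{2418990}{4814518} + \frac{4301562}{\left(- \frac{31}{-10} + 924\right) \left(-800\right)} = \left(-2418990\right) \frac{1}{4814518} + \frac{4301562}{\left(\left(-31\right) \left(- \frac{1}{10}\right) + 924\right) \left(-800\right)} = - \frac{1209495}{2407259} + \frac{4301562}{\left(\frac{31}{10} + 924\right) \left(-800\right)} = - \frac{1209495}{2407259} + \frac{4301562}{\frac{9271}{10} \left(-800\right)} = - \frac{1209495}{2407259} + \frac{4301562}{-741680} = - \frac{1209495}{2407259} + 4301562 \left(- \frac{1}{741680}\right) = - \frac{1209495}{2407259} - \frac{2150781}{370840} = - \frac{5626016045079}{892707927560}$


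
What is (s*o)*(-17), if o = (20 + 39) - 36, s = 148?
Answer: -57868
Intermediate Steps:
o = 23 (o = 59 - 36 = 23)
(s*o)*(-17) = (148*23)*(-17) = 3404*(-17) = -57868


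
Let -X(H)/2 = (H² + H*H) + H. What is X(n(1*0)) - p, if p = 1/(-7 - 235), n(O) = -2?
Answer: -2903/242 ≈ -11.996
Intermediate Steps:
X(H) = -4*H² - 2*H (X(H) = -2*((H² + H*H) + H) = -2*((H² + H²) + H) = -2*(2*H² + H) = -2*(H + 2*H²) = -4*H² - 2*H)
p = -1/242 (p = 1/(-242) = -1/242 ≈ -0.0041322)
X(n(1*0)) - p = -2*(-2)*(1 + 2*(-2)) - 1*(-1/242) = -2*(-2)*(1 - 4) + 1/242 = -2*(-2)*(-3) + 1/242 = -12 + 1/242 = -2903/242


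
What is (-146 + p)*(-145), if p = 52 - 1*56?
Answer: 21750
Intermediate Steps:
p = -4 (p = 52 - 56 = -4)
(-146 + p)*(-145) = (-146 - 4)*(-145) = -150*(-145) = 21750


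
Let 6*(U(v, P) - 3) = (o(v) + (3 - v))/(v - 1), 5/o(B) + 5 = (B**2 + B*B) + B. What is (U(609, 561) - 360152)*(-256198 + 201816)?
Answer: 26520426023212885193/1354075584 ≈ 1.9586e+10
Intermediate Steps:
o(B) = 5/(-5 + B + 2*B**2) (o(B) = 5/(-5 + ((B**2 + B*B) + B)) = 5/(-5 + ((B**2 + B**2) + B)) = 5/(-5 + (2*B**2 + B)) = 5/(-5 + (B + 2*B**2)) = 5/(-5 + B + 2*B**2))
U(v, P) = 3 + (3 - v + 5/(-5 + v + 2*v**2))/(6*(-1 + v)) (U(v, P) = 3 + ((5/(-5 + v + 2*v**2) + (3 - v))/(v - 1))/6 = 3 + ((3 - v + 5/(-5 + v + 2*v**2))/(-1 + v))/6 = 3 + (3 - v + 5/(-5 + v + 2*v**2))/(6*(-1 + v)))
(U(609, 561) - 360152)*(-256198 + 201816) = ((5 + (-15 + 17*609)*(-5 + 609 + 2*609**2))/(6*(-1 + 609)*(-5 + 609 + 2*609**2)) - 360152)*(-256198 + 201816) = ((1/6)*(5 + (-15 + 10353)*(-5 + 609 + 2*370881))/(608*(-5 + 609 + 2*370881)) - 360152)*(-54382) = ((1/6)*(1/608)*(5 + 10338*(-5 + 609 + 741762))/(-5 + 609 + 741762) - 360152)*(-54382) = ((1/6)*(1/608)*(5 + 10338*742366)/742366 - 360152)*(-54382) = ((1/6)*(1/608)*(1/742366)*(5 + 7674579708) - 360152)*(-54382) = ((1/6)*(1/608)*(1/742366)*7674579713 - 360152)*(-54382) = (7674579713/2708151168 - 360152)*(-54382) = -975338384877823/2708151168*(-54382) = 26520426023212885193/1354075584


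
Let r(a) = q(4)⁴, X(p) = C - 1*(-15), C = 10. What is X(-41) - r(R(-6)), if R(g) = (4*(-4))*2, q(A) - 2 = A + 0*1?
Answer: -1271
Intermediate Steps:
q(A) = 2 + A (q(A) = 2 + (A + 0*1) = 2 + (A + 0) = 2 + A)
R(g) = -32 (R(g) = -16*2 = -32)
X(p) = 25 (X(p) = 10 - 1*(-15) = 10 + 15 = 25)
r(a) = 1296 (r(a) = (2 + 4)⁴ = 6⁴ = 1296)
X(-41) - r(R(-6)) = 25 - 1*1296 = 25 - 1296 = -1271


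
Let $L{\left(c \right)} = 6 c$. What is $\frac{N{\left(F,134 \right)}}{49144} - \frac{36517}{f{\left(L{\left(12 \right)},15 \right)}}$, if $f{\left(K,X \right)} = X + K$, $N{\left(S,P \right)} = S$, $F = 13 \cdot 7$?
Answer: $- \frac{1794583531}{4275528} \approx -419.73$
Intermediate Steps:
$F = 91$
$f{\left(K,X \right)} = K + X$
$\frac{N{\left(F,134 \right)}}{49144} - \frac{36517}{f{\left(L{\left(12 \right)},15 \right)}} = \frac{91}{49144} - \frac{36517}{6 \cdot 12 + 15} = 91 \cdot \frac{1}{49144} - \frac{36517}{72 + 15} = \frac{91}{49144} - \frac{36517}{87} = - \frac{1794583531}{4275528}$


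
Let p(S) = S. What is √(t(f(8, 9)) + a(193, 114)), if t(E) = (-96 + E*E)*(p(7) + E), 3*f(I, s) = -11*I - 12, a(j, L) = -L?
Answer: I*√2174466/9 ≈ 163.85*I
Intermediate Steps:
f(I, s) = -4 - 11*I/3 (f(I, s) = (-11*I - 12)/3 = (-12 - 11*I)/3 = -4 - 11*I/3)
t(E) = (-96 + E²)*(7 + E) (t(E) = (-96 + E*E)*(7 + E) = (-96 + E²)*(7 + E))
√(t(f(8, 9)) + a(193, 114)) = √((-672 + (-4 - 11/3*8)³ - 96*(-4 - 11/3*8) + 7*(-4 - 11/3*8)²) - 1*114) = √((-672 + (-4 - 88/3)³ - 96*(-4 - 88/3) + 7*(-4 - 88/3)²) - 114) = √((-672 + (-100/3)³ - 96*(-100/3) + 7*(-100/3)²) - 114) = √((-672 - 1000000/27 + 3200 + 7*(10000/9)) - 114) = √((-672 - 1000000/27 + 3200 + 70000/9) - 114) = √(-721744/27 - 114) = √(-724822/27) = I*√2174466/9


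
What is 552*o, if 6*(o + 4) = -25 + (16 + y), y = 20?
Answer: -1196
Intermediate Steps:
o = -13/6 (o = -4 + (-25 + (16 + 20))/6 = -4 + (-25 + 36)/6 = -4 + (1/6)*11 = -4 + 11/6 = -13/6 ≈ -2.1667)
552*o = 552*(-13/6) = -1196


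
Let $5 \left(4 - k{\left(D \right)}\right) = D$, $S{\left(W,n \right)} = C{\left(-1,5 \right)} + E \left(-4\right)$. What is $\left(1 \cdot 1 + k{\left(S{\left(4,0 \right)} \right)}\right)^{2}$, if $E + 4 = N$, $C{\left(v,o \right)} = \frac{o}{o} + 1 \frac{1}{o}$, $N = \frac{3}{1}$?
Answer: $\frac{9801}{625} \approx 15.682$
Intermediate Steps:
$N = 3$ ($N = 3 \cdot 1 = 3$)
$C{\left(v,o \right)} = 1 + \frac{1}{o}$
$E = -1$ ($E = -4 + 3 = -1$)
$S{\left(W,n \right)} = \frac{26}{5}$ ($S{\left(W,n \right)} = \frac{1 + 5}{5} - -4 = \frac{1}{5} \cdot 6 + 4 = \frac{6}{5} + 4 = \frac{26}{5}$)
$k{\left(D \right)} = 4 - \frac{D}{5}$
$\left(1 \cdot 1 + k{\left(S{\left(4,0 \right)} \right)}\right)^{2} = \left(1 \cdot 1 + \left(4 - \frac{26}{25}\right)\right)^{2} = \left(1 + \left(4 - \frac{26}{25}\right)\right)^{2} = \left(1 + \frac{74}{25}\right)^{2} = \left(\frac{99}{25}\right)^{2} = \frac{9801}{625}$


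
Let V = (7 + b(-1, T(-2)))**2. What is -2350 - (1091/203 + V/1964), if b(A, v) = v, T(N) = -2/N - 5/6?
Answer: -33806856611/14352912 ≈ -2355.4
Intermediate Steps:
T(N) = -5/6 - 2/N (T(N) = -2/N - 5*1/6 = -2/N - 5/6 = -5/6 - 2/N)
V = 1849/36 (V = (7 + (-5/6 - 2/(-2)))**2 = (7 + (-5/6 - 2*(-1/2)))**2 = (7 + (-5/6 + 1))**2 = (7 + 1/6)**2 = (43/6)**2 = 1849/36 ≈ 51.361)
-2350 - (1091/203 + V/1964) = -2350 - (1091/203 + (1849/36)/1964) = -2350 - (1091*(1/203) + (1849/36)*(1/1964)) = -2350 - (1091/203 + 1849/70704) = -2350 - 1*77513411/14352912 = -2350 - 77513411/14352912 = -33806856611/14352912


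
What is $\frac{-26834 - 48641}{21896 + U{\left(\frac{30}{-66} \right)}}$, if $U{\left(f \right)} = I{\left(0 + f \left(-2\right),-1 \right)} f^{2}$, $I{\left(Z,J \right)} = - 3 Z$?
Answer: $- \frac{100457225}{29142826} \approx -3.4471$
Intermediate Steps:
$U{\left(f \right)} = 6 f^{3}$ ($U{\left(f \right)} = - 3 \left(0 + f \left(-2\right)\right) f^{2} = - 3 \left(0 - 2 f\right) f^{2} = - 3 \left(- 2 f\right) f^{2} = 6 f f^{2} = 6 f^{3}$)
$\frac{-26834 - 48641}{21896 + U{\left(\frac{30}{-66} \right)}} = \frac{-26834 - 48641}{21896 + 6 \left(\frac{30}{-66}\right)^{3}} = - \frac{75475}{21896 + 6 \left(30 \left(- \frac{1}{66}\right)\right)^{3}} = - \frac{75475}{21896 + 6 \left(- \frac{5}{11}\right)^{3}} = - \frac{75475}{21896 + 6 \left(- \frac{125}{1331}\right)} = - \frac{75475}{21896 - \frac{750}{1331}} = - \frac{75475}{\frac{29142826}{1331}} = \left(-75475\right) \frac{1331}{29142826} = - \frac{100457225}{29142826}$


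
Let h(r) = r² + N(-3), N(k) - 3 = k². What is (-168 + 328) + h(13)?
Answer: 341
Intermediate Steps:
N(k) = 3 + k²
h(r) = 12 + r² (h(r) = r² + (3 + (-3)²) = r² + (3 + 9) = r² + 12 = 12 + r²)
(-168 + 328) + h(13) = (-168 + 328) + (12 + 13²) = 160 + (12 + 169) = 160 + 181 = 341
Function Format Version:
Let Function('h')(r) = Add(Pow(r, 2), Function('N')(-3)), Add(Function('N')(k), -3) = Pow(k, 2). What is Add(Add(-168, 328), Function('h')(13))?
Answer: 341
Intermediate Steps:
Function('N')(k) = Add(3, Pow(k, 2))
Function('h')(r) = Add(12, Pow(r, 2)) (Function('h')(r) = Add(Pow(r, 2), Add(3, Pow(-3, 2))) = Add(Pow(r, 2), Add(3, 9)) = Add(Pow(r, 2), 12) = Add(12, Pow(r, 2)))
Add(Add(-168, 328), Function('h')(13)) = Add(Add(-168, 328), Add(12, Pow(13, 2))) = Add(160, Add(12, 169)) = Add(160, 181) = 341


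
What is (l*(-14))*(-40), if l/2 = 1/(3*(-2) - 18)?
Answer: -140/3 ≈ -46.667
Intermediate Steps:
l = -1/12 (l = 2/(3*(-2) - 18) = 2/(-6 - 18) = 2/(-24) = 2*(-1/24) = -1/12 ≈ -0.083333)
(l*(-14))*(-40) = -1/12*(-14)*(-40) = (7/6)*(-40) = -140/3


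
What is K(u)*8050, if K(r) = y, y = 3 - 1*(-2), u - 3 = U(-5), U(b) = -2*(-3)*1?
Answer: 40250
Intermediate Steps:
U(b) = 6 (U(b) = 6*1 = 6)
u = 9 (u = 3 + 6 = 9)
y = 5 (y = 3 + 2 = 5)
K(r) = 5
K(u)*8050 = 5*8050 = 40250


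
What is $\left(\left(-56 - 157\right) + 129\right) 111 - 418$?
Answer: $-9742$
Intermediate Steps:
$\left(\left(-56 - 157\right) + 129\right) 111 - 418 = \left(-213 + 129\right) 111 - 418 = \left(-84\right) 111 - 418 = -9324 - 418 = -9742$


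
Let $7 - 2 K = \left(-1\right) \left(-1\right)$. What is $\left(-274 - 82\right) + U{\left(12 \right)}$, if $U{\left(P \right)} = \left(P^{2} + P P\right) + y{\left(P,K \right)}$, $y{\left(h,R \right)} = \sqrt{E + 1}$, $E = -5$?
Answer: $-68 + 2 i \approx -68.0 + 2.0 i$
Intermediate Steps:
$K = 3$ ($K = \frac{7}{2} - \frac{\left(-1\right) \left(-1\right)}{2} = \frac{7}{2} - \frac{1}{2} = 3$)
$y{\left(h,R \right)} = 2 i$ ($y{\left(h,R \right)} = \sqrt{-5 + 1} = \sqrt{-4} = 2 i$)
$U{\left(P \right)} = 2 i + 2 P^{2}$ ($U{\left(P \right)} = \left(P^{2} + P P\right) + 2 i = \left(P^{2} + P^{2}\right) + 2 i = 2 P^{2} + 2 i = 2 i + 2 P^{2}$)
$\left(-274 - 82\right) + U{\left(12 \right)} = \left(-274 - 82\right) + \left(2 i + 2 \cdot 12^{2}\right) = -356 + \left(2 i + 2 \cdot 144\right) = -356 + \left(2 i + 288\right) = -356 + \left(288 + 2 i\right) = -68 + 2 i$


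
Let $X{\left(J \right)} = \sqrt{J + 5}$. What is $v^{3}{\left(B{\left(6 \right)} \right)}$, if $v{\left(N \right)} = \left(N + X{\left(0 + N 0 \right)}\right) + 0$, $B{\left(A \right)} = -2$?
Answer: $-38 + 17 \sqrt{5} \approx 0.013156$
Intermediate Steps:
$X{\left(J \right)} = \sqrt{5 + J}$
$v{\left(N \right)} = N + \sqrt{5}$ ($v{\left(N \right)} = \left(N + \sqrt{5 + \left(0 + N 0\right)}\right) + 0 = \left(N + \sqrt{5 + \left(0 + 0\right)}\right) + 0 = \left(N + \sqrt{5 + 0}\right) + 0 = \left(N + \sqrt{5}\right) + 0 = N + \sqrt{5}$)
$v^{3}{\left(B{\left(6 \right)} \right)} = \left(-2 + \sqrt{5}\right)^{3}$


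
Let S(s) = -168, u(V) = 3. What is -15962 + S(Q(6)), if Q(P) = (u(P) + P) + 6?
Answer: -16130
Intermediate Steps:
Q(P) = 9 + P (Q(P) = (3 + P) + 6 = 9 + P)
-15962 + S(Q(6)) = -15962 - 168 = -16130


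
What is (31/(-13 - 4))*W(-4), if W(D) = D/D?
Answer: -31/17 ≈ -1.8235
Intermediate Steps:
W(D) = 1
(31/(-13 - 4))*W(-4) = (31/(-13 - 4))*1 = (31/(-17))*1 = (31*(-1/17))*1 = -31/17*1 = -31/17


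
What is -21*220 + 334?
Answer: -4286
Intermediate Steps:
-21*220 + 334 = -4620 + 334 = -4286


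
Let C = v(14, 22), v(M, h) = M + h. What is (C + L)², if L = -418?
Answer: 145924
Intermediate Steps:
C = 36 (C = 14 + 22 = 36)
(C + L)² = (36 - 418)² = (-382)² = 145924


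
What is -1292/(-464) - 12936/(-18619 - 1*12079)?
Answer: 5708015/1780484 ≈ 3.2059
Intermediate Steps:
-1292/(-464) - 12936/(-18619 - 1*12079) = -1292*(-1/464) - 12936/(-18619 - 12079) = 323/116 - 12936/(-30698) = 323/116 - 12936*(-1/30698) = 323/116 + 6468/15349 = 5708015/1780484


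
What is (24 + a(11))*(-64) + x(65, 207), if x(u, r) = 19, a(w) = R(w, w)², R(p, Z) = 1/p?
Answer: -183621/121 ≈ -1517.5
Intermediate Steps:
a(w) = w⁻² (a(w) = (1/w)² = w⁻²)
(24 + a(11))*(-64) + x(65, 207) = (24 + 11⁻²)*(-64) + 19 = (24 + 1/121)*(-64) + 19 = (2905/121)*(-64) + 19 = -185920/121 + 19 = -183621/121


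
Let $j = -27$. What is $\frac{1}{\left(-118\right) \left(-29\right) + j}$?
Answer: $\frac{1}{3395} \approx 0.00029455$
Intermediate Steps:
$\frac{1}{\left(-118\right) \left(-29\right) + j} = \frac{1}{\left(-118\right) \left(-29\right) - 27} = \frac{1}{3422 - 27} = \frac{1}{3395}$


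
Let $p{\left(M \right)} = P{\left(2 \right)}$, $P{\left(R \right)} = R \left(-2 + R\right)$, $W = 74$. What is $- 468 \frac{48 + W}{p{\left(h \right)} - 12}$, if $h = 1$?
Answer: $4758$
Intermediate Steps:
$p{\left(M \right)} = 0$ ($p{\left(M \right)} = 2 \left(-2 + 2\right) = 2 \cdot 0 = 0$)
$- 468 \frac{48 + W}{p{\left(h \right)} - 12} = - 468 \frac{48 + 74}{0 - 12} = - 468 \frac{122}{-12} = - 468 \cdot 122 \left(- \frac{1}{12}\right) = \left(-468\right) \left(- \frac{61}{6}\right) = 4758$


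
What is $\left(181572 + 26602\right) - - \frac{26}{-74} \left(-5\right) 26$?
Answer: $\frac{7704128}{37} \approx 2.0822 \cdot 10^{5}$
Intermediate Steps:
$\left(181572 + 26602\right) - - \frac{26}{-74} \left(-5\right) 26 = 208174 - \left(-26\right) \left(- \frac{1}{74}\right) \left(-5\right) 26 = 208174 - \frac{13}{37} \left(-5\right) 26 = 208174 - \left(- \frac{65}{37}\right) 26 = 208174 - - \frac{1690}{37} = 208174 + \frac{1690}{37} = \frac{7704128}{37}$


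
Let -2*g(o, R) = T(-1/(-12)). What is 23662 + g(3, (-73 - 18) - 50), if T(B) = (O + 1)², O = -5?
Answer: 23654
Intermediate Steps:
T(B) = 16 (T(B) = (-5 + 1)² = (-4)² = 16)
g(o, R) = -8 (g(o, R) = -½*16 = -8)
23662 + g(3, (-73 - 18) - 50) = 23662 - 8 = 23654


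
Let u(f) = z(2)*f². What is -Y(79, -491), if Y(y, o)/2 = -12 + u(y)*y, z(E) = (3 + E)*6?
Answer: -29582316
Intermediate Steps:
z(E) = 18 + 6*E
u(f) = 30*f² (u(f) = (18 + 6*2)*f² = (18 + 12)*f² = 30*f²)
Y(y, o) = -24 + 60*y³ (Y(y, o) = 2*(-12 + (30*y²)*y) = 2*(-12 + 30*y³) = -24 + 60*y³)
-Y(79, -491) = -(-24 + 60*79³) = -(-24 + 60*493039) = -(-24 + 29582340) = -1*29582316 = -29582316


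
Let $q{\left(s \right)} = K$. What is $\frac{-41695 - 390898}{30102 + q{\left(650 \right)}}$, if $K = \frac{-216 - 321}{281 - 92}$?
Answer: $- \frac{27253359}{1896247} \approx -14.372$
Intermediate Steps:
$K = - \frac{179}{63}$ ($K = - \frac{537}{189} = \left(-537\right) \frac{1}{189} = - \frac{179}{63} \approx -2.8413$)
$q{\left(s \right)} = - \frac{179}{63}$
$\frac{-41695 - 390898}{30102 + q{\left(650 \right)}} = \frac{-41695 - 390898}{30102 - \frac{179}{63}} = - \frac{432593}{\frac{1896247}{63}} = \left(-432593\right) \frac{63}{1896247} = - \frac{27253359}{1896247}$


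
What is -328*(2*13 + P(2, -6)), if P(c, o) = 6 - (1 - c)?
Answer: -10824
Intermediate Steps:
P(c, o) = 5 + c (P(c, o) = 6 + (-1 + c) = 5 + c)
-328*(2*13 + P(2, -6)) = -328*(2*13 + (5 + 2)) = -328*(26 + 7) = -328*33 = -10824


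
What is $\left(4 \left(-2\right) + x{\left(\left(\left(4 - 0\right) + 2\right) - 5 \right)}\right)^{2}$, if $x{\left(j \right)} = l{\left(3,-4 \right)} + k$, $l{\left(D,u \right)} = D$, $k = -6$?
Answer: $121$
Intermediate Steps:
$x{\left(j \right)} = -3$ ($x{\left(j \right)} = 3 - 6 = -3$)
$\left(4 \left(-2\right) + x{\left(\left(\left(4 - 0\right) + 2\right) - 5 \right)}\right)^{2} = \left(4 \left(-2\right) - 3\right)^{2} = \left(-8 - 3\right)^{2} = \left(-11\right)^{2} = 121$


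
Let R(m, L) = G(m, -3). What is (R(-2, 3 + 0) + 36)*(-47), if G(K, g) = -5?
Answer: -1457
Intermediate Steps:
R(m, L) = -5
(R(-2, 3 + 0) + 36)*(-47) = (-5 + 36)*(-47) = 31*(-47) = -1457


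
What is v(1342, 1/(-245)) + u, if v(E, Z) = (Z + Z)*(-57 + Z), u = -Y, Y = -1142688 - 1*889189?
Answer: 121963444857/60025 ≈ 2.0319e+6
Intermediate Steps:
Y = -2031877 (Y = -1142688 - 889189 = -2031877)
u = 2031877 (u = -1*(-2031877) = 2031877)
v(E, Z) = 2*Z*(-57 + Z) (v(E, Z) = (2*Z)*(-57 + Z) = 2*Z*(-57 + Z))
v(1342, 1/(-245)) + u = 2*(-57 + 1/(-245))/(-245) + 2031877 = 2*(-1/245)*(-57 - 1/245) + 2031877 = 2*(-1/245)*(-13966/245) + 2031877 = 27932/60025 + 2031877 = 121963444857/60025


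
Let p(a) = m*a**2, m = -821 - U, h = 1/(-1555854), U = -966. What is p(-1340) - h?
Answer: 405085259148001/1555854 ≈ 2.6036e+8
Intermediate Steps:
h = -1/1555854 ≈ -6.4273e-7
m = 145 (m = -821 - 1*(-966) = -821 + 966 = 145)
p(a) = 145*a**2
p(-1340) - h = 145*(-1340)**2 - 1*(-1/1555854) = 145*1795600 + 1/1555854 = 260362000 + 1/1555854 = 405085259148001/1555854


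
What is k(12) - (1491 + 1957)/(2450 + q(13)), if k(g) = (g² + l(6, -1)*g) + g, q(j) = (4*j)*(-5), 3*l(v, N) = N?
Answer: 164716/1095 ≈ 150.43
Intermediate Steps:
l(v, N) = N/3
q(j) = -20*j
k(g) = g² + 2*g/3 (k(g) = (g² + ((⅓)*(-1))*g) + g = (g² - g/3) + g = g² + 2*g/3)
k(12) - (1491 + 1957)/(2450 + q(13)) = (⅓)*12*(2 + 3*12) - (1491 + 1957)/(2450 - 20*13) = (⅓)*12*(2 + 36) - 3448/(2450 - 260) = (⅓)*12*38 - 3448/2190 = 152 - 3448/2190 = 152 - 1*1724/1095 = 152 - 1724/1095 = 164716/1095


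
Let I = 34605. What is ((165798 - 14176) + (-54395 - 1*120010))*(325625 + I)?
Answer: -8207120090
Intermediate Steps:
((165798 - 14176) + (-54395 - 1*120010))*(325625 + I) = ((165798 - 14176) + (-54395 - 1*120010))*(325625 + 34605) = (151622 + (-54395 - 120010))*360230 = (151622 - 174405)*360230 = -22783*360230 = -8207120090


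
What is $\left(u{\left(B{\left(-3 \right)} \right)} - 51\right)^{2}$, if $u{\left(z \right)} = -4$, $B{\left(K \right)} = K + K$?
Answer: $3025$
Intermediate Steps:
$B{\left(K \right)} = 2 K$
$\left(u{\left(B{\left(-3 \right)} \right)} - 51\right)^{2} = \left(-4 - 51\right)^{2} = \left(-55\right)^{2} = 3025$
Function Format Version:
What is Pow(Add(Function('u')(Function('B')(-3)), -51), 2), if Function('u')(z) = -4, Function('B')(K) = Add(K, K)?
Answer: 3025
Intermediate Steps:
Function('B')(K) = Mul(2, K)
Pow(Add(Function('u')(Function('B')(-3)), -51), 2) = Pow(Add(-4, -51), 2) = Pow(-55, 2) = 3025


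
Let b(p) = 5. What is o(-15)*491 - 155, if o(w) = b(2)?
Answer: 2300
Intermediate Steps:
o(w) = 5
o(-15)*491 - 155 = 5*491 - 155 = 2455 - 155 = 2300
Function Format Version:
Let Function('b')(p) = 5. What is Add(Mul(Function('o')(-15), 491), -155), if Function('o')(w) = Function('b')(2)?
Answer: 2300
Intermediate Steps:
Function('o')(w) = 5
Add(Mul(Function('o')(-15), 491), -155) = Add(Mul(5, 491), -155) = Add(2455, -155) = 2300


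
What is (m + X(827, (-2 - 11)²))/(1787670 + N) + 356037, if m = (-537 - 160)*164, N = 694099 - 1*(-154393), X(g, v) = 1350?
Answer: 469285548518/1318081 ≈ 3.5604e+5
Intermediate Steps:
N = 848492 (N = 694099 + 154393 = 848492)
m = -114308 (m = -697*164 = -114308)
(m + X(827, (-2 - 11)²))/(1787670 + N) + 356037 = (-114308 + 1350)/(1787670 + 848492) + 356037 = -112958/2636162 + 356037 = -112958*1/2636162 + 356037 = -56479/1318081 + 356037 = 469285548518/1318081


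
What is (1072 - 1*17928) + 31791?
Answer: 14935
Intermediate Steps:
(1072 - 1*17928) + 31791 = (1072 - 17928) + 31791 = -16856 + 31791 = 14935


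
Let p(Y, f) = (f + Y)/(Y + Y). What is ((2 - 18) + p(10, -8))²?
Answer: 25281/100 ≈ 252.81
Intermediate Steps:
p(Y, f) = (Y + f)/(2*Y) (p(Y, f) = (Y + f)/((2*Y)) = (Y + f)*(1/(2*Y)) = (Y + f)/(2*Y))
((2 - 18) + p(10, -8))² = ((2 - 18) + (½)*(10 - 8)/10)² = (-16 + (½)*(⅒)*2)² = (-16 + ⅒)² = (-159/10)² = 25281/100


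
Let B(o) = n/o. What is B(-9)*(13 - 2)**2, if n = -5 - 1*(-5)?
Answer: 0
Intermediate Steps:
n = 0 (n = -5 + 5 = 0)
B(o) = 0 (B(o) = 0/o = 0)
B(-9)*(13 - 2)**2 = 0*(13 - 2)**2 = 0*11**2 = 0*121 = 0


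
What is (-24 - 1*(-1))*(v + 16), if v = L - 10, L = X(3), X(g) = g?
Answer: -207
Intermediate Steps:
L = 3
v = -7 (v = 3 - 10 = -7)
(-24 - 1*(-1))*(v + 16) = (-24 - 1*(-1))*(-7 + 16) = (-24 + 1)*9 = -23*9 = -207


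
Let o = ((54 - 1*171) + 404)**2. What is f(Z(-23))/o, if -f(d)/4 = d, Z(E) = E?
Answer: 92/82369 ≈ 0.0011169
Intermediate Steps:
f(d) = -4*d
o = 82369 (o = ((54 - 171) + 404)**2 = (-117 + 404)**2 = 287**2 = 82369)
f(Z(-23))/o = -4*(-23)/82369 = 92*(1/82369) = 92/82369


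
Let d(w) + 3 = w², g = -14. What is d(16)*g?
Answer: -3542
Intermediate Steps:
d(w) = -3 + w²
d(16)*g = (-3 + 16²)*(-14) = (-3 + 256)*(-14) = 253*(-14) = -3542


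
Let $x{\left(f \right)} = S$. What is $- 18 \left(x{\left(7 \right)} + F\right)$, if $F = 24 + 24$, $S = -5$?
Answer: $-774$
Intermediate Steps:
$x{\left(f \right)} = -5$
$F = 48$
$- 18 \left(x{\left(7 \right)} + F\right) = - 18 \left(-5 + 48\right) = \left(-18\right) 43 = -774$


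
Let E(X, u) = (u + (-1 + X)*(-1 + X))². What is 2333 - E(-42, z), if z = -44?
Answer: -3255692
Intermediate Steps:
E(X, u) = (u + (-1 + X)²)²
2333 - E(-42, z) = 2333 - (-44 + (-1 - 42)²)² = 2333 - (-44 + (-43)²)² = 2333 - (-44 + 1849)² = 2333 - 1*1805² = 2333 - 1*3258025 = 2333 - 3258025 = -3255692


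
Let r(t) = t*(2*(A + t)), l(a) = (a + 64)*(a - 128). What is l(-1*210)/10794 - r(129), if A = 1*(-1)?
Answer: -178205854/5397 ≈ -33019.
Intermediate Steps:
A = -1
l(a) = (-128 + a)*(64 + a) (l(a) = (64 + a)*(-128 + a) = (-128 + a)*(64 + a))
r(t) = t*(-2 + 2*t) (r(t) = t*(2*(-1 + t)) = t*(-2 + 2*t))
l(-1*210)/10794 - r(129) = (-8192 + (-1*210)² - (-64)*210)/10794 - 2*129*(-1 + 129) = (-8192 + (-210)² - 64*(-210))*(1/10794) - 2*129*128 = (-8192 + 44100 + 13440)*(1/10794) - 1*33024 = 49348*(1/10794) - 33024 = 24674/5397 - 33024 = -178205854/5397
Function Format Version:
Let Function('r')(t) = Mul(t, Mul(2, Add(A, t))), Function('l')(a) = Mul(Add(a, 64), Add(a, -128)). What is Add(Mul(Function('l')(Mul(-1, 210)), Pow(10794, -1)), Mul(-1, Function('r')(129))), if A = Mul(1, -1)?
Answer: Rational(-178205854, 5397) ≈ -33019.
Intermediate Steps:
A = -1
Function('l')(a) = Mul(Add(-128, a), Add(64, a)) (Function('l')(a) = Mul(Add(64, a), Add(-128, a)) = Mul(Add(-128, a), Add(64, a)))
Function('r')(t) = Mul(t, Add(-2, Mul(2, t))) (Function('r')(t) = Mul(t, Mul(2, Add(-1, t))) = Mul(t, Add(-2, Mul(2, t))))
Add(Mul(Function('l')(Mul(-1, 210)), Pow(10794, -1)), Mul(-1, Function('r')(129))) = Add(Mul(Add(-8192, Pow(Mul(-1, 210), 2), Mul(-64, Mul(-1, 210))), Pow(10794, -1)), Mul(-1, Mul(2, 129, Add(-1, 129)))) = Add(Mul(Add(-8192, Pow(-210, 2), Mul(-64, -210)), Rational(1, 10794)), Mul(-1, Mul(2, 129, 128))) = Add(Mul(Add(-8192, 44100, 13440), Rational(1, 10794)), Mul(-1, 33024)) = Add(Mul(49348, Rational(1, 10794)), -33024) = Add(Rational(24674, 5397), -33024) = Rational(-178205854, 5397)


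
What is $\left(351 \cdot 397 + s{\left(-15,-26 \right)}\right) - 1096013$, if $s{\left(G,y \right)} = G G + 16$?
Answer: $-956425$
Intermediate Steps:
$s{\left(G,y \right)} = 16 + G^{2}$ ($s{\left(G,y \right)} = G^{2} + 16 = 16 + G^{2}$)
$\left(351 \cdot 397 + s{\left(-15,-26 \right)}\right) - 1096013 = \left(351 \cdot 397 + \left(16 + \left(-15\right)^{2}\right)\right) - 1096013 = \left(139347 + \left(16 + 225\right)\right) - 1096013 = \left(139347 + 241\right) - 1096013 = 139588 - 1096013 = -956425$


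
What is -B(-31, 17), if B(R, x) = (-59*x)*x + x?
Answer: 17034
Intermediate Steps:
B(R, x) = x - 59*x**2 (B(R, x) = -59*x**2 + x = x - 59*x**2)
-B(-31, 17) = -17*(1 - 59*17) = -17*(1 - 1003) = -17*(-1002) = -1*(-17034) = 17034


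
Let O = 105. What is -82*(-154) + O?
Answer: 12733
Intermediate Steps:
-82*(-154) + O = -82*(-154) + 105 = 12628 + 105 = 12733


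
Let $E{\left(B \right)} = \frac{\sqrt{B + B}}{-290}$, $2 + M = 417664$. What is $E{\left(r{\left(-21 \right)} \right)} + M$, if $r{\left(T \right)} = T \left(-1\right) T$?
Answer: $417662 - \frac{21 i \sqrt{2}}{290} \approx 4.1766 \cdot 10^{5} - 0.10241 i$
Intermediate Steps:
$M = 417662$ ($M = -2 + 417664 = 417662$)
$r{\left(T \right)} = - T^{2}$ ($r{\left(T \right)} = - T T = - T^{2}$)
$E{\left(B \right)} = - \frac{\sqrt{2} \sqrt{B}}{290}$ ($E{\left(B \right)} = \sqrt{2 B} \left(- \frac{1}{290}\right) = \sqrt{2} \sqrt{B} \left(- \frac{1}{290}\right) = - \frac{\sqrt{2} \sqrt{B}}{290}$)
$E{\left(r{\left(-21 \right)} \right)} + M = - \frac{\sqrt{2} \sqrt{- \left(-21\right)^{2}}}{290} + 417662 = - \frac{\sqrt{2} \sqrt{\left(-1\right) 441}}{290} + 417662 = - \frac{\sqrt{2} \sqrt{-441}}{290} + 417662 = - \frac{\sqrt{2} \cdot 21 i}{290} + 417662 = - \frac{21 i \sqrt{2}}{290} + 417662 = 417662 - \frac{21 i \sqrt{2}}{290}$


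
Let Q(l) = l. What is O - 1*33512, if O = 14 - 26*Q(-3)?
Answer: -33420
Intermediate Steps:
O = 92 (O = 14 - 26*(-3) = 14 + 78 = 92)
O - 1*33512 = 92 - 1*33512 = 92 - 33512 = -33420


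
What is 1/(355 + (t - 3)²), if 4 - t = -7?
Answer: 1/419 ≈ 0.0023866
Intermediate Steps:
t = 11 (t = 4 - 1*(-7) = 4 + 7 = 11)
1/(355 + (t - 3)²) = 1/(355 + (11 - 3)²) = 1/(355 + 8²) = 1/(355 + 64) = 1/419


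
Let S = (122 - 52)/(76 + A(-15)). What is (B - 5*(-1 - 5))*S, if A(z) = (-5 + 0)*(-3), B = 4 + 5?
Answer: 30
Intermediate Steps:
B = 9
A(z) = 15 (A(z) = -5*(-3) = 15)
S = 10/13 (S = (122 - 52)/(76 + 15) = 70/91 = 70*(1/91) = 10/13 ≈ 0.76923)
(B - 5*(-1 - 5))*S = (9 - 5*(-1 - 5))*(10/13) = (9 - 5*(-6))*(10/13) = (9 + 30)*(10/13) = 39*(10/13) = 30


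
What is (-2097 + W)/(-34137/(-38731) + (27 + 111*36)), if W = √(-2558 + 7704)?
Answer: -9024323/17316550 + 38731*√5146/155848950 ≈ -0.50331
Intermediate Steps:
W = √5146 ≈ 71.736
(-2097 + W)/(-34137/(-38731) + (27 + 111*36)) = (-2097 + √5146)/(-34137/(-38731) + (27 + 111*36)) = (-2097 + √5146)/(-34137*(-1/38731) + (27 + 3996)) = (-2097 + √5146)/(34137/38731 + 4023) = (-2097 + √5146)/(155848950/38731) = (-2097 + √5146)*(38731/155848950) = -9024323/17316550 + 38731*√5146/155848950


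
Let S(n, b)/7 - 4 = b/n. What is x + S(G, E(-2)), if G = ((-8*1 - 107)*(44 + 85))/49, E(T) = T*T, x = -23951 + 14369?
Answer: -141734962/14835 ≈ -9554.1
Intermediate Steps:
x = -9582
E(T) = T²
G = -14835/49 (G = ((-8 - 107)*129)*(1/49) = -115*129*(1/49) = -14835*1/49 = -14835/49 ≈ -302.75)
S(n, b) = 28 + 7*b/n (S(n, b) = 28 + 7*(b/n) = 28 + 7*b/n)
x + S(G, E(-2)) = -9582 + (28 + 7*(-2)²/(-14835/49)) = -9582 + (28 + 7*4*(-49/14835)) = -9582 + (28 - 1372/14835) = -9582 + 414008/14835 = -141734962/14835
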